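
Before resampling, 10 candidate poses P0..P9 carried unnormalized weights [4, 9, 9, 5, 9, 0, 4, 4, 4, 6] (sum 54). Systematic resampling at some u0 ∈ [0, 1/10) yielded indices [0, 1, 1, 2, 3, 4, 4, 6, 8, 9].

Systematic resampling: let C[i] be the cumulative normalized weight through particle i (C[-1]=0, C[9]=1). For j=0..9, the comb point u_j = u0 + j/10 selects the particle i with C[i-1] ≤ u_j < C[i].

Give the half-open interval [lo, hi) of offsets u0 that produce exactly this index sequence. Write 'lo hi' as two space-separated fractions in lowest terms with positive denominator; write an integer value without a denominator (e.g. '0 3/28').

2/135 11/270

C = [2/27, 13/54, 11/27, 1/2, 2/3, 2/3, 20/27, 22/27, 8/9, 1]
j=0 picked index 0: u0 ∈ [0, 2/27)
j=1 picked index 1: u0 ∈ [-7/270, 19/135)
j=2 picked index 1: u0 ∈ [-17/135, 11/270)
j=3 picked index 2: u0 ∈ [-8/135, 29/270)
j=4 picked index 3: u0 ∈ [1/135, 1/10)
j=5 picked index 4: u0 ∈ [0, 1/6)
j=6 picked index 4: u0 ∈ [-1/10, 1/15)
j=7 picked index 6: u0 ∈ [-1/30, 11/270)
j=8 picked index 8: u0 ∈ [2/135, 4/45)
j=9 picked index 9: u0 ∈ [-1/90, 1/10)
intersection: [2/135, 11/270)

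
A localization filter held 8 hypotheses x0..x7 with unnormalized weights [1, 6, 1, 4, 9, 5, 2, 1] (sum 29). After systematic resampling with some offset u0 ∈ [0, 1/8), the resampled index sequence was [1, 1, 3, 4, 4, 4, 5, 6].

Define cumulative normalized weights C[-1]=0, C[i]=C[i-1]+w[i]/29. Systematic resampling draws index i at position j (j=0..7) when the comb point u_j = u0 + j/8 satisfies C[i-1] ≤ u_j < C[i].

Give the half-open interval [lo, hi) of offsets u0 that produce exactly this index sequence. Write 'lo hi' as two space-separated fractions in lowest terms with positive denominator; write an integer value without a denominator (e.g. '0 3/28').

9/232 21/232

C = [1/29, 7/29, 8/29, 12/29, 21/29, 26/29, 28/29, 1]
j=0 picked index 1: u0 ∈ [1/29, 7/29)
j=1 picked index 1: u0 ∈ [-21/232, 27/232)
j=2 picked index 3: u0 ∈ [3/116, 19/116)
j=3 picked index 4: u0 ∈ [9/232, 81/232)
j=4 picked index 4: u0 ∈ [-5/58, 13/58)
j=5 picked index 4: u0 ∈ [-49/232, 23/232)
j=6 picked index 5: u0 ∈ [-3/116, 17/116)
j=7 picked index 6: u0 ∈ [5/232, 21/232)
intersection: [9/232, 21/232)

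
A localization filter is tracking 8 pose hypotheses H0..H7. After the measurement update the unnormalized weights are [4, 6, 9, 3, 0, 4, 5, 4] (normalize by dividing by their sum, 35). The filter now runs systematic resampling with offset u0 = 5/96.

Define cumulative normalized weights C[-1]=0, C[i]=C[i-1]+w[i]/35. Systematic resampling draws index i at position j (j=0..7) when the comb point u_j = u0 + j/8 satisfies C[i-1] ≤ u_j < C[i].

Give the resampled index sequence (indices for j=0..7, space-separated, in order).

0 1 2 2 3 5 6 7

C = [4/35, 2/7, 19/35, 22/35, 22/35, 26/35, 31/35, 1]
j=0: u_0=5/96 ∈ [0, 4/35) → index 0
j=1: u_1=17/96 ∈ [4/35, 2/7) → index 1
j=2: u_2=29/96 ∈ [2/7, 19/35) → index 2
j=3: u_3=41/96 ∈ [2/7, 19/35) → index 2
j=4: u_4=53/96 ∈ [19/35, 22/35) → index 3
j=5: u_5=65/96 ∈ [22/35, 26/35) → index 5
j=6: u_6=77/96 ∈ [26/35, 31/35) → index 6
j=7: u_7=89/96 ∈ [31/35, 1) → index 7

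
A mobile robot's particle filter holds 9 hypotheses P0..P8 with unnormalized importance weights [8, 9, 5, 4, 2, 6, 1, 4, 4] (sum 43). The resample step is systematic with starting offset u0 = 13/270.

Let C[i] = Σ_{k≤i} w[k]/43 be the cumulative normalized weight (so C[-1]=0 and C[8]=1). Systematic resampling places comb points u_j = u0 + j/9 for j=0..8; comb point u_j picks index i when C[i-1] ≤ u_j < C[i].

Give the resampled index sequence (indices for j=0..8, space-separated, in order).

0 0 1 1 2 3 5 7 8

C = [8/43, 17/43, 22/43, 26/43, 28/43, 34/43, 35/43, 39/43, 1]
j=0: u_0=13/270 ∈ [0, 8/43) → index 0
j=1: u_1=43/270 ∈ [0, 8/43) → index 0
j=2: u_2=73/270 ∈ [8/43, 17/43) → index 1
j=3: u_3=103/270 ∈ [8/43, 17/43) → index 1
j=4: u_4=133/270 ∈ [17/43, 22/43) → index 2
j=5: u_5=163/270 ∈ [22/43, 26/43) → index 3
j=6: u_6=193/270 ∈ [28/43, 34/43) → index 5
j=7: u_7=223/270 ∈ [35/43, 39/43) → index 7
j=8: u_8=253/270 ∈ [39/43, 1) → index 8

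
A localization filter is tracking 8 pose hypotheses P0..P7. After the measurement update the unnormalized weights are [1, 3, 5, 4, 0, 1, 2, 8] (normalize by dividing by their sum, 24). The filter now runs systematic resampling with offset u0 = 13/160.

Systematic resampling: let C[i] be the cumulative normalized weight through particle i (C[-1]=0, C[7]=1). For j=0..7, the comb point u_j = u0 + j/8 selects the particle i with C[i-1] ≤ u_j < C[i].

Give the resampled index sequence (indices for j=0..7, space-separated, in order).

C = [1/24, 1/6, 3/8, 13/24, 13/24, 7/12, 2/3, 1]
j=0: u_0=13/160 ∈ [1/24, 1/6) → index 1
j=1: u_1=33/160 ∈ [1/6, 3/8) → index 2
j=2: u_2=53/160 ∈ [1/6, 3/8) → index 2
j=3: u_3=73/160 ∈ [3/8, 13/24) → index 3
j=4: u_4=93/160 ∈ [13/24, 7/12) → index 5
j=5: u_5=113/160 ∈ [2/3, 1) → index 7
j=6: u_6=133/160 ∈ [2/3, 1) → index 7
j=7: u_7=153/160 ∈ [2/3, 1) → index 7

1 2 2 3 5 7 7 7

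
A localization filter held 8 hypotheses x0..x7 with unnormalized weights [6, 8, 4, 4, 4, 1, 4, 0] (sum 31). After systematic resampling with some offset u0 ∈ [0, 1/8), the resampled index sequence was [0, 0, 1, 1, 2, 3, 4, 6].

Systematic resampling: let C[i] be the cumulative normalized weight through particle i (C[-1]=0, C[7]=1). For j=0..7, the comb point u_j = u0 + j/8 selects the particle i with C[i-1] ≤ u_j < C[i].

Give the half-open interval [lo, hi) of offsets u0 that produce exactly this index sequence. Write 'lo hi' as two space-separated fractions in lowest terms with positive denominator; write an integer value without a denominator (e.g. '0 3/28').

C = [6/31, 14/31, 18/31, 22/31, 26/31, 27/31, 1, 1]
j=0 picked index 0: u0 ∈ [0, 6/31)
j=1 picked index 0: u0 ∈ [-1/8, 17/248)
j=2 picked index 1: u0 ∈ [-7/124, 25/124)
j=3 picked index 1: u0 ∈ [-45/248, 19/248)
j=4 picked index 2: u0 ∈ [-3/62, 5/62)
j=5 picked index 3: u0 ∈ [-11/248, 21/248)
j=6 picked index 4: u0 ∈ [-5/124, 11/124)
j=7 picked index 6: u0 ∈ [-1/248, 1/8)
intersection: [0, 17/248)

0 17/248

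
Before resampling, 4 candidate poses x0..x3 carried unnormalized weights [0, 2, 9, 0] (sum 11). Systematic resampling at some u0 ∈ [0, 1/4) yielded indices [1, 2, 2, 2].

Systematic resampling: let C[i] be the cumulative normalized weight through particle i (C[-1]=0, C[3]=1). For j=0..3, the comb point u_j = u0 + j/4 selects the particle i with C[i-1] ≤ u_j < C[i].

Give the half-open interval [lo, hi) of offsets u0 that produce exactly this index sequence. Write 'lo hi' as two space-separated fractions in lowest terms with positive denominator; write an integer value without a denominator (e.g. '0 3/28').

0 2/11

C = [0, 2/11, 1, 1]
j=0 picked index 1: u0 ∈ [0, 2/11)
j=1 picked index 2: u0 ∈ [-3/44, 3/4)
j=2 picked index 2: u0 ∈ [-7/22, 1/2)
j=3 picked index 2: u0 ∈ [-25/44, 1/4)
intersection: [0, 2/11)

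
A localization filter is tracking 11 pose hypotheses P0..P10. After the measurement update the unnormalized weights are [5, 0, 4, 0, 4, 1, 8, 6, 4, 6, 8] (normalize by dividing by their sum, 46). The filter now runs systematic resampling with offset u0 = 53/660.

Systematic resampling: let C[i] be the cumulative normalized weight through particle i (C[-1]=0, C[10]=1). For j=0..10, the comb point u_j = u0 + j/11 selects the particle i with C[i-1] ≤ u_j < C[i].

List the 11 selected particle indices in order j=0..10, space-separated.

0 2 4 6 6 7 8 9 9 10 10

C = [5/46, 5/46, 9/46, 9/46, 13/46, 7/23, 11/23, 14/23, 16/23, 19/23, 1]
j=0: u_0=53/660 ∈ [0, 5/46) → index 0
j=1: u_1=113/660 ∈ [5/46, 9/46) → index 2
j=2: u_2=173/660 ∈ [9/46, 13/46) → index 4
j=3: u_3=233/660 ∈ [7/23, 11/23) → index 6
j=4: u_4=293/660 ∈ [7/23, 11/23) → index 6
j=5: u_5=353/660 ∈ [11/23, 14/23) → index 7
j=6: u_6=413/660 ∈ [14/23, 16/23) → index 8
j=7: u_7=43/60 ∈ [16/23, 19/23) → index 9
j=8: u_8=533/660 ∈ [16/23, 19/23) → index 9
j=9: u_9=593/660 ∈ [19/23, 1) → index 10
j=10: u_10=653/660 ∈ [19/23, 1) → index 10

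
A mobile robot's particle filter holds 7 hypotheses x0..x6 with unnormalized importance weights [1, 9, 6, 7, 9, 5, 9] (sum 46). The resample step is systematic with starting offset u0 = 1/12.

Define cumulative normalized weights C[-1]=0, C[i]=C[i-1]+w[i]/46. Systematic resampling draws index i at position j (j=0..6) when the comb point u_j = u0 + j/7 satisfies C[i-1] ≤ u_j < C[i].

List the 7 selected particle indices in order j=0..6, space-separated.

C = [1/46, 5/23, 8/23, 1/2, 16/23, 37/46, 1]
j=0: u_0=1/12 ∈ [1/46, 5/23) → index 1
j=1: u_1=19/84 ∈ [5/23, 8/23) → index 2
j=2: u_2=31/84 ∈ [8/23, 1/2) → index 3
j=3: u_3=43/84 ∈ [1/2, 16/23) → index 4
j=4: u_4=55/84 ∈ [1/2, 16/23) → index 4
j=5: u_5=67/84 ∈ [16/23, 37/46) → index 5
j=6: u_6=79/84 ∈ [37/46, 1) → index 6

1 2 3 4 4 5 6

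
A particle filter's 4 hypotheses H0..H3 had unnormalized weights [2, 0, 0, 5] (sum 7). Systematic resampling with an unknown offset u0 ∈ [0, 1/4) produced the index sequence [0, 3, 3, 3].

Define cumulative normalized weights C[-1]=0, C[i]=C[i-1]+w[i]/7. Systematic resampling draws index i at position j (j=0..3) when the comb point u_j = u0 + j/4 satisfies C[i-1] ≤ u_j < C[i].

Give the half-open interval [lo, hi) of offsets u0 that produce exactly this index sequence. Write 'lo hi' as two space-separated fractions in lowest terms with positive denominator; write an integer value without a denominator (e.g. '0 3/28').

C = [2/7, 2/7, 2/7, 1]
j=0 picked index 0: u0 ∈ [0, 2/7)
j=1 picked index 3: u0 ∈ [1/28, 3/4)
j=2 picked index 3: u0 ∈ [-3/14, 1/2)
j=3 picked index 3: u0 ∈ [-13/28, 1/4)
intersection: [1/28, 1/4)

1/28 1/4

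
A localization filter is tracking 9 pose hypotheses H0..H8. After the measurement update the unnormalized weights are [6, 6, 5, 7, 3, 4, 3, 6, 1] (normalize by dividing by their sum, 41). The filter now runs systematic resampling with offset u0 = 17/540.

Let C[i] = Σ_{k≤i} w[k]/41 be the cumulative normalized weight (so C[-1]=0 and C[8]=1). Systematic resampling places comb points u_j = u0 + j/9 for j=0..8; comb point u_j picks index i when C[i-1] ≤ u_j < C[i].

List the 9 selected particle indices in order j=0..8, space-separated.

0 0 1 2 3 4 5 6 7

C = [6/41, 12/41, 17/41, 24/41, 27/41, 31/41, 34/41, 40/41, 1]
j=0: u_0=17/540 ∈ [0, 6/41) → index 0
j=1: u_1=77/540 ∈ [0, 6/41) → index 0
j=2: u_2=137/540 ∈ [6/41, 12/41) → index 1
j=3: u_3=197/540 ∈ [12/41, 17/41) → index 2
j=4: u_4=257/540 ∈ [17/41, 24/41) → index 3
j=5: u_5=317/540 ∈ [24/41, 27/41) → index 4
j=6: u_6=377/540 ∈ [27/41, 31/41) → index 5
j=7: u_7=437/540 ∈ [31/41, 34/41) → index 6
j=8: u_8=497/540 ∈ [34/41, 40/41) → index 7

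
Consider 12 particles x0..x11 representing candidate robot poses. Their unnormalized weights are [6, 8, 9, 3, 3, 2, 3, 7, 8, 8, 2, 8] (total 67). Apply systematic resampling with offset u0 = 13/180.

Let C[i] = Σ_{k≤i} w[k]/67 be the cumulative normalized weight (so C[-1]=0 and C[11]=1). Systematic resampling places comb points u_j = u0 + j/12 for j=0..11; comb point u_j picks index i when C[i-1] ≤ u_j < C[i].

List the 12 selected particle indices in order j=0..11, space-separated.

C = [6/67, 14/67, 23/67, 26/67, 29/67, 31/67, 34/67, 41/67, 49/67, 57/67, 59/67, 1]
j=0: u_0=13/180 ∈ [0, 6/67) → index 0
j=1: u_1=7/45 ∈ [6/67, 14/67) → index 1
j=2: u_2=43/180 ∈ [14/67, 23/67) → index 2
j=3: u_3=29/90 ∈ [14/67, 23/67) → index 2
j=4: u_4=73/180 ∈ [26/67, 29/67) → index 4
j=5: u_5=22/45 ∈ [31/67, 34/67) → index 6
j=6: u_6=103/180 ∈ [34/67, 41/67) → index 7
j=7: u_7=59/90 ∈ [41/67, 49/67) → index 8
j=8: u_8=133/180 ∈ [49/67, 57/67) → index 9
j=9: u_9=37/45 ∈ [49/67, 57/67) → index 9
j=10: u_10=163/180 ∈ [59/67, 1) → index 11
j=11: u_11=89/90 ∈ [59/67, 1) → index 11

0 1 2 2 4 6 7 8 9 9 11 11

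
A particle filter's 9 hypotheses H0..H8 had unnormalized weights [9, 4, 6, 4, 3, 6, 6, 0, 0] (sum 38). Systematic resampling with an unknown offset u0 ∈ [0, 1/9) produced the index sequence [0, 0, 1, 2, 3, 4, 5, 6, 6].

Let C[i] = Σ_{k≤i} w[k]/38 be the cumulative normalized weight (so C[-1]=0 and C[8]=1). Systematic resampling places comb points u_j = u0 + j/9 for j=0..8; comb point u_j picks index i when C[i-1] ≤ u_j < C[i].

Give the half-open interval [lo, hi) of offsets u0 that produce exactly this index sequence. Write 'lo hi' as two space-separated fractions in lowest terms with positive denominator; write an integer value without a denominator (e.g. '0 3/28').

11/171 1/9

C = [9/38, 13/38, 1/2, 23/38, 13/19, 16/19, 1, 1, 1]
j=0 picked index 0: u0 ∈ [0, 9/38)
j=1 picked index 0: u0 ∈ [-1/9, 43/342)
j=2 picked index 1: u0 ∈ [5/342, 41/342)
j=3 picked index 2: u0 ∈ [1/114, 1/6)
j=4 picked index 3: u0 ∈ [1/18, 55/342)
j=5 picked index 4: u0 ∈ [17/342, 22/171)
j=6 picked index 5: u0 ∈ [1/57, 10/57)
j=7 picked index 6: u0 ∈ [11/171, 2/9)
j=8 picked index 6: u0 ∈ [-8/171, 1/9)
intersection: [11/171, 1/9)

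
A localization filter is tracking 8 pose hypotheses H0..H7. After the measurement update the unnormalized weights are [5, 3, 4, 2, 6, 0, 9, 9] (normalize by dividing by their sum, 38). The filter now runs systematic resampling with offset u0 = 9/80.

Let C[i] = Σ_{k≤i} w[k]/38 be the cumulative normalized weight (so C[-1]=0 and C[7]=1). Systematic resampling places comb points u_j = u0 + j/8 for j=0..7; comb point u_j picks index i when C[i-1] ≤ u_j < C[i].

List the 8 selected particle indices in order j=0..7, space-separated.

C = [5/38, 4/19, 6/19, 7/19, 10/19, 10/19, 29/38, 1]
j=0: u_0=9/80 ∈ [0, 5/38) → index 0
j=1: u_1=19/80 ∈ [4/19, 6/19) → index 2
j=2: u_2=29/80 ∈ [6/19, 7/19) → index 3
j=3: u_3=39/80 ∈ [7/19, 10/19) → index 4
j=4: u_4=49/80 ∈ [10/19, 29/38) → index 6
j=5: u_5=59/80 ∈ [10/19, 29/38) → index 6
j=6: u_6=69/80 ∈ [29/38, 1) → index 7
j=7: u_7=79/80 ∈ [29/38, 1) → index 7

0 2 3 4 6 6 7 7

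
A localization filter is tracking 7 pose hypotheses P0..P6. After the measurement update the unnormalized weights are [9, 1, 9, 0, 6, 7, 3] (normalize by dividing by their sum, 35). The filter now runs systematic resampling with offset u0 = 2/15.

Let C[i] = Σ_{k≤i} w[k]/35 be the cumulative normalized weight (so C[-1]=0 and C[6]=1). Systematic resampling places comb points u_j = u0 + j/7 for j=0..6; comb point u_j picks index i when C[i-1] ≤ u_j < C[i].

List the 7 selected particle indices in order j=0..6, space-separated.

C = [9/35, 2/7, 19/35, 19/35, 5/7, 32/35, 1]
j=0: u_0=2/15 ∈ [0, 9/35) → index 0
j=1: u_1=29/105 ∈ [9/35, 2/7) → index 1
j=2: u_2=44/105 ∈ [2/7, 19/35) → index 2
j=3: u_3=59/105 ∈ [19/35, 5/7) → index 4
j=4: u_4=74/105 ∈ [19/35, 5/7) → index 4
j=5: u_5=89/105 ∈ [5/7, 32/35) → index 5
j=6: u_6=104/105 ∈ [32/35, 1) → index 6

0 1 2 4 4 5 6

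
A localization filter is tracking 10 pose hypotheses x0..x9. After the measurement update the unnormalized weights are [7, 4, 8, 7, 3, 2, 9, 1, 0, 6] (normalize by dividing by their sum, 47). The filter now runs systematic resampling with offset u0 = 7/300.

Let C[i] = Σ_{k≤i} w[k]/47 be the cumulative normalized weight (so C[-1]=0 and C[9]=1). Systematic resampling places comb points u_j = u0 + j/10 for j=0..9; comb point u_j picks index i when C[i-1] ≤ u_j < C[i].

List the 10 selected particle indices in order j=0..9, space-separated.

0 0 1 2 3 3 5 6 6 9

C = [7/47, 11/47, 19/47, 26/47, 29/47, 31/47, 40/47, 41/47, 41/47, 1]
j=0: u_0=7/300 ∈ [0, 7/47) → index 0
j=1: u_1=37/300 ∈ [0, 7/47) → index 0
j=2: u_2=67/300 ∈ [7/47, 11/47) → index 1
j=3: u_3=97/300 ∈ [11/47, 19/47) → index 2
j=4: u_4=127/300 ∈ [19/47, 26/47) → index 3
j=5: u_5=157/300 ∈ [19/47, 26/47) → index 3
j=6: u_6=187/300 ∈ [29/47, 31/47) → index 5
j=7: u_7=217/300 ∈ [31/47, 40/47) → index 6
j=8: u_8=247/300 ∈ [31/47, 40/47) → index 6
j=9: u_9=277/300 ∈ [41/47, 1) → index 9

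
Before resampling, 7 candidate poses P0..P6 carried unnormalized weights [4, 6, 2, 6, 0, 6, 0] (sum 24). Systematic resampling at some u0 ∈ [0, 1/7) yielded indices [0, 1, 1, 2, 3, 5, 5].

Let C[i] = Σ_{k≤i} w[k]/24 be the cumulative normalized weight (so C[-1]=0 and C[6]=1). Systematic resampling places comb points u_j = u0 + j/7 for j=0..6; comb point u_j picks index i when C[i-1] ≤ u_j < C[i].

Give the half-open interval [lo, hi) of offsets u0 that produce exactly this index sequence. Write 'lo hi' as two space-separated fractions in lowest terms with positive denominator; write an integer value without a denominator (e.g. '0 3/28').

C = [1/6, 5/12, 1/2, 3/4, 3/4, 1, 1]
j=0 picked index 0: u0 ∈ [0, 1/6)
j=1 picked index 1: u0 ∈ [1/42, 23/84)
j=2 picked index 1: u0 ∈ [-5/42, 11/84)
j=3 picked index 2: u0 ∈ [-1/84, 1/14)
j=4 picked index 3: u0 ∈ [-1/14, 5/28)
j=5 picked index 5: u0 ∈ [1/28, 2/7)
j=6 picked index 5: u0 ∈ [-3/28, 1/7)
intersection: [1/28, 1/14)

1/28 1/14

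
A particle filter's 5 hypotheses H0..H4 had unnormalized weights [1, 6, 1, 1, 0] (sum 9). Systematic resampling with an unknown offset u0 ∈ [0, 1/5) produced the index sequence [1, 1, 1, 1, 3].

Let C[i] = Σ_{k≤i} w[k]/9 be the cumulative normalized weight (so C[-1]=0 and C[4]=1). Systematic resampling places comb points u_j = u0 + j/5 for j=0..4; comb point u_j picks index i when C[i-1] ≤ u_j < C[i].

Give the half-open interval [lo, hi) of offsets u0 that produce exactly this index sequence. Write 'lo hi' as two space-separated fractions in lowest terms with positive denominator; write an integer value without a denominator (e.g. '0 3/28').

C = [1/9, 7/9, 8/9, 1, 1]
j=0 picked index 1: u0 ∈ [1/9, 7/9)
j=1 picked index 1: u0 ∈ [-4/45, 26/45)
j=2 picked index 1: u0 ∈ [-13/45, 17/45)
j=3 picked index 1: u0 ∈ [-22/45, 8/45)
j=4 picked index 3: u0 ∈ [4/45, 1/5)
intersection: [1/9, 8/45)

1/9 8/45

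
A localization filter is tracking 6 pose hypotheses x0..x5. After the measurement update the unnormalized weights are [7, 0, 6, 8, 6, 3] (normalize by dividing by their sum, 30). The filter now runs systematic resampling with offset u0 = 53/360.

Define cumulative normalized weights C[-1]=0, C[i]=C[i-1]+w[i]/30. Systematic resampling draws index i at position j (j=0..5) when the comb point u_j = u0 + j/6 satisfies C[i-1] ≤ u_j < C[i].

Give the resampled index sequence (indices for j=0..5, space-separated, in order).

C = [7/30, 7/30, 13/30, 7/10, 9/10, 1]
j=0: u_0=53/360 ∈ [0, 7/30) → index 0
j=1: u_1=113/360 ∈ [7/30, 13/30) → index 2
j=2: u_2=173/360 ∈ [13/30, 7/10) → index 3
j=3: u_3=233/360 ∈ [13/30, 7/10) → index 3
j=4: u_4=293/360 ∈ [7/10, 9/10) → index 4
j=5: u_5=353/360 ∈ [9/10, 1) → index 5

0 2 3 3 4 5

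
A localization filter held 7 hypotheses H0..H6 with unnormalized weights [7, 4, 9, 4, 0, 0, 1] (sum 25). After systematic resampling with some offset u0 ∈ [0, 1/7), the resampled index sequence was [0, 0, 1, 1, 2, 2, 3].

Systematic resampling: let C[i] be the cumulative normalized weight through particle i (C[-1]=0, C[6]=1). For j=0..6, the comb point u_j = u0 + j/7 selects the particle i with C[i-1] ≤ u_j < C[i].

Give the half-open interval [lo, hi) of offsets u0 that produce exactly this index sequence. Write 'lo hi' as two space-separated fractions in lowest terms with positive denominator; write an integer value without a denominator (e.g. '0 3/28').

0 2/175

C = [7/25, 11/25, 4/5, 24/25, 24/25, 24/25, 1]
j=0 picked index 0: u0 ∈ [0, 7/25)
j=1 picked index 0: u0 ∈ [-1/7, 24/175)
j=2 picked index 1: u0 ∈ [-1/175, 27/175)
j=3 picked index 1: u0 ∈ [-26/175, 2/175)
j=4 picked index 2: u0 ∈ [-23/175, 8/35)
j=5 picked index 2: u0 ∈ [-48/175, 3/35)
j=6 picked index 3: u0 ∈ [-2/35, 18/175)
intersection: [0, 2/175)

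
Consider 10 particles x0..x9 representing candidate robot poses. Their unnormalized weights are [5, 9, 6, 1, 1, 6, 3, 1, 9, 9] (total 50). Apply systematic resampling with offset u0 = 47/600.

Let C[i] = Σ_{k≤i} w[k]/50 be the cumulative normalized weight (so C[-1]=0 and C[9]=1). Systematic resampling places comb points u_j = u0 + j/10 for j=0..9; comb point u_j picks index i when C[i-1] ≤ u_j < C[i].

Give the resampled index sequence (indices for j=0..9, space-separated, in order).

C = [1/10, 7/25, 2/5, 21/50, 11/25, 14/25, 31/50, 16/25, 41/50, 1]
j=0: u_0=47/600 ∈ [0, 1/10) → index 0
j=1: u_1=107/600 ∈ [1/10, 7/25) → index 1
j=2: u_2=167/600 ∈ [1/10, 7/25) → index 1
j=3: u_3=227/600 ∈ [7/25, 2/5) → index 2
j=4: u_4=287/600 ∈ [11/25, 14/25) → index 5
j=5: u_5=347/600 ∈ [14/25, 31/50) → index 6
j=6: u_6=407/600 ∈ [16/25, 41/50) → index 8
j=7: u_7=467/600 ∈ [16/25, 41/50) → index 8
j=8: u_8=527/600 ∈ [41/50, 1) → index 9
j=9: u_9=587/600 ∈ [41/50, 1) → index 9

0 1 1 2 5 6 8 8 9 9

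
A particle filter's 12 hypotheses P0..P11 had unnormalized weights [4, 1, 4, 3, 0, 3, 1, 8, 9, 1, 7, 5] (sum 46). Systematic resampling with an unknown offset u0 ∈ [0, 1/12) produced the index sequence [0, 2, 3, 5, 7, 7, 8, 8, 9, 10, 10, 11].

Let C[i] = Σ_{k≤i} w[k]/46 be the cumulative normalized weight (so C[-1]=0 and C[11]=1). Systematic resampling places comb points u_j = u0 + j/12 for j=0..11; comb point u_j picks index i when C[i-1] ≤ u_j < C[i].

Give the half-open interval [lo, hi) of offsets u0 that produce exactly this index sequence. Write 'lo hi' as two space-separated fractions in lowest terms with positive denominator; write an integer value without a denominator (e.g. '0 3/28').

C = [2/23, 5/46, 9/46, 6/23, 6/23, 15/46, 8/23, 12/23, 33/46, 17/23, 41/46, 1]
j=0 picked index 0: u0 ∈ [0, 2/23)
j=1 picked index 2: u0 ∈ [7/276, 31/276)
j=2 picked index 3: u0 ∈ [2/69, 13/138)
j=3 picked index 5: u0 ∈ [1/92, 7/92)
j=4 picked index 7: u0 ∈ [1/69, 13/69)
j=5 picked index 7: u0 ∈ [-19/276, 29/276)
j=6 picked index 8: u0 ∈ [1/46, 5/23)
j=7 picked index 8: u0 ∈ [-17/276, 37/276)
j=8 picked index 9: u0 ∈ [7/138, 5/69)
j=9 picked index 10: u0 ∈ [-1/92, 13/92)
j=10 picked index 10: u0 ∈ [-13/138, 4/69)
j=11 picked index 11: u0 ∈ [-7/276, 1/12)
intersection: [7/138, 4/69)

7/138 4/69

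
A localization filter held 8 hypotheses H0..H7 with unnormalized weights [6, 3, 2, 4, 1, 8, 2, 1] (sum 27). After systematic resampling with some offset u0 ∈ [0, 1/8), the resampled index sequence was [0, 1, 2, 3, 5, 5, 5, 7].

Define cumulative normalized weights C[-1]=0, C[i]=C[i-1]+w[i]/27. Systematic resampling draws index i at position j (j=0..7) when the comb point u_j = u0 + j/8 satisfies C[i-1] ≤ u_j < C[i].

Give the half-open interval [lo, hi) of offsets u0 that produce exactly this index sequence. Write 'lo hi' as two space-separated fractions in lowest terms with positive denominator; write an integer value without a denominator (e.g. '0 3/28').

C = [2/9, 1/3, 11/27, 5/9, 16/27, 8/9, 26/27, 1]
j=0 picked index 0: u0 ∈ [0, 2/9)
j=1 picked index 1: u0 ∈ [7/72, 5/24)
j=2 picked index 2: u0 ∈ [1/12, 17/108)
j=3 picked index 3: u0 ∈ [7/216, 13/72)
j=4 picked index 5: u0 ∈ [5/54, 7/18)
j=5 picked index 5: u0 ∈ [-7/216, 19/72)
j=6 picked index 5: u0 ∈ [-17/108, 5/36)
j=7 picked index 7: u0 ∈ [19/216, 1/8)
intersection: [7/72, 1/8)

7/72 1/8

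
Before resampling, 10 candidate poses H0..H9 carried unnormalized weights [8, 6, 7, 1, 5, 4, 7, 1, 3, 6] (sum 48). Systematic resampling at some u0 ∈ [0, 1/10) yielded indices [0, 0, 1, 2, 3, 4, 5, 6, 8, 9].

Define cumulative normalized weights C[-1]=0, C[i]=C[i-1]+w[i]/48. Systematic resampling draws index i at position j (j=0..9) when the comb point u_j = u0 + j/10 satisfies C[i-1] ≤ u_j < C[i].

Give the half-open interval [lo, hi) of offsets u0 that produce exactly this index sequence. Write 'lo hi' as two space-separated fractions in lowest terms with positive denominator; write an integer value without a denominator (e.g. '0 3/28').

3/80 11/240

C = [1/6, 7/24, 7/16, 11/24, 9/16, 31/48, 19/24, 13/16, 7/8, 1]
j=0 picked index 0: u0 ∈ [0, 1/6)
j=1 picked index 0: u0 ∈ [-1/10, 1/15)
j=2 picked index 1: u0 ∈ [-1/30, 11/120)
j=3 picked index 2: u0 ∈ [-1/120, 11/80)
j=4 picked index 3: u0 ∈ [3/80, 7/120)
j=5 picked index 4: u0 ∈ [-1/24, 1/16)
j=6 picked index 5: u0 ∈ [-3/80, 11/240)
j=7 picked index 6: u0 ∈ [-13/240, 11/120)
j=8 picked index 8: u0 ∈ [1/80, 3/40)
j=9 picked index 9: u0 ∈ [-1/40, 1/10)
intersection: [3/80, 11/240)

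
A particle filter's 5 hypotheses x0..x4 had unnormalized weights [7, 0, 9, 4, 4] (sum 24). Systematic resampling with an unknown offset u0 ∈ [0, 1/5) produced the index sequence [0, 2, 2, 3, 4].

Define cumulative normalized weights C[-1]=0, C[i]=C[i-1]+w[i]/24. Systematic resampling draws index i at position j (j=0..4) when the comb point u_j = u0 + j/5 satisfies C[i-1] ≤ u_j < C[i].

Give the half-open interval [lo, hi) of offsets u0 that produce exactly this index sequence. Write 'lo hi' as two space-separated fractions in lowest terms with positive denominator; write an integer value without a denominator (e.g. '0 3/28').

11/120 1/5

C = [7/24, 7/24, 2/3, 5/6, 1]
j=0 picked index 0: u0 ∈ [0, 7/24)
j=1 picked index 2: u0 ∈ [11/120, 7/15)
j=2 picked index 2: u0 ∈ [-13/120, 4/15)
j=3 picked index 3: u0 ∈ [1/15, 7/30)
j=4 picked index 4: u0 ∈ [1/30, 1/5)
intersection: [11/120, 1/5)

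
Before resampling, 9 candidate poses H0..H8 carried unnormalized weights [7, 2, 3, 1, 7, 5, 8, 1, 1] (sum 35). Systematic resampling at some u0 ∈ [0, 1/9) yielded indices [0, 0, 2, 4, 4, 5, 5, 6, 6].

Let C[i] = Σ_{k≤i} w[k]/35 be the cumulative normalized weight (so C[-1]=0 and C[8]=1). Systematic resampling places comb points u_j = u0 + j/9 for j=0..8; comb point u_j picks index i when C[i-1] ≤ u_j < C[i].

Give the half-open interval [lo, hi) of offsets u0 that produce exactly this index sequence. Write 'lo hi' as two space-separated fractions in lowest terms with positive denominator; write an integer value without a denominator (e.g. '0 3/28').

4/105 1/21

C = [1/5, 9/35, 12/35, 13/35, 4/7, 5/7, 33/35, 34/35, 1]
j=0 picked index 0: u0 ∈ [0, 1/5)
j=1 picked index 0: u0 ∈ [-1/9, 4/45)
j=2 picked index 2: u0 ∈ [11/315, 38/315)
j=3 picked index 4: u0 ∈ [4/105, 5/21)
j=4 picked index 4: u0 ∈ [-23/315, 8/63)
j=5 picked index 5: u0 ∈ [1/63, 10/63)
j=6 picked index 5: u0 ∈ [-2/21, 1/21)
j=7 picked index 6: u0 ∈ [-4/63, 52/315)
j=8 picked index 6: u0 ∈ [-11/63, 17/315)
intersection: [4/105, 1/21)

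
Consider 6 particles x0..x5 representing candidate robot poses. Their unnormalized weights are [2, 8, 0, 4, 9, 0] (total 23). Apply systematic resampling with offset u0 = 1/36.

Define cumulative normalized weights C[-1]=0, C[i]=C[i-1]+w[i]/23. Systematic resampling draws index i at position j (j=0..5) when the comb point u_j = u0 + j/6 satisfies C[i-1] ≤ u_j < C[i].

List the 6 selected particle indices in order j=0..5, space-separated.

0 1 1 3 4 4

C = [2/23, 10/23, 10/23, 14/23, 1, 1]
j=0: u_0=1/36 ∈ [0, 2/23) → index 0
j=1: u_1=7/36 ∈ [2/23, 10/23) → index 1
j=2: u_2=13/36 ∈ [2/23, 10/23) → index 1
j=3: u_3=19/36 ∈ [10/23, 14/23) → index 3
j=4: u_4=25/36 ∈ [14/23, 1) → index 4
j=5: u_5=31/36 ∈ [14/23, 1) → index 4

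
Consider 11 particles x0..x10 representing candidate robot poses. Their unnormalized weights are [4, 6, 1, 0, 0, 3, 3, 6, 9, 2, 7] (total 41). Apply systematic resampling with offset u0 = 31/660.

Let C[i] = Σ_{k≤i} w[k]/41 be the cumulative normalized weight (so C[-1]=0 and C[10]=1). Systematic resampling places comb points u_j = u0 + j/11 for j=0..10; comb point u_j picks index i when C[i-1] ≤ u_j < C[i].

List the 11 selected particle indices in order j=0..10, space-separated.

0 1 1 5 6 7 8 8 8 10 10

C = [4/41, 10/41, 11/41, 11/41, 11/41, 14/41, 17/41, 23/41, 32/41, 34/41, 1]
j=0: u_0=31/660 ∈ [0, 4/41) → index 0
j=1: u_1=91/660 ∈ [4/41, 10/41) → index 1
j=2: u_2=151/660 ∈ [4/41, 10/41) → index 1
j=3: u_3=211/660 ∈ [11/41, 14/41) → index 5
j=4: u_4=271/660 ∈ [14/41, 17/41) → index 6
j=5: u_5=331/660 ∈ [17/41, 23/41) → index 7
j=6: u_6=391/660 ∈ [23/41, 32/41) → index 8
j=7: u_7=41/60 ∈ [23/41, 32/41) → index 8
j=8: u_8=511/660 ∈ [23/41, 32/41) → index 8
j=9: u_9=571/660 ∈ [34/41, 1) → index 10
j=10: u_10=631/660 ∈ [34/41, 1) → index 10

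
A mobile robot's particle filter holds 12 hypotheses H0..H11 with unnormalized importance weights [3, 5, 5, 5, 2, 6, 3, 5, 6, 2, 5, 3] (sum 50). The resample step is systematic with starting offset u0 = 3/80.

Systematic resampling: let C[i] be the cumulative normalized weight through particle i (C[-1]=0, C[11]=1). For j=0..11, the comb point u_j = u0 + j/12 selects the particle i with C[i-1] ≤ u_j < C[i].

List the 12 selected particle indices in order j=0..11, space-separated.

0 1 2 3 4 5 6 7 8 8 10 11

C = [3/50, 4/25, 13/50, 9/25, 2/5, 13/25, 29/50, 17/25, 4/5, 21/25, 47/50, 1]
j=0: u_0=3/80 ∈ [0, 3/50) → index 0
j=1: u_1=29/240 ∈ [3/50, 4/25) → index 1
j=2: u_2=49/240 ∈ [4/25, 13/50) → index 2
j=3: u_3=23/80 ∈ [13/50, 9/25) → index 3
j=4: u_4=89/240 ∈ [9/25, 2/5) → index 4
j=5: u_5=109/240 ∈ [2/5, 13/25) → index 5
j=6: u_6=43/80 ∈ [13/25, 29/50) → index 6
j=7: u_7=149/240 ∈ [29/50, 17/25) → index 7
j=8: u_8=169/240 ∈ [17/25, 4/5) → index 8
j=9: u_9=63/80 ∈ [17/25, 4/5) → index 8
j=10: u_10=209/240 ∈ [21/25, 47/50) → index 10
j=11: u_11=229/240 ∈ [47/50, 1) → index 11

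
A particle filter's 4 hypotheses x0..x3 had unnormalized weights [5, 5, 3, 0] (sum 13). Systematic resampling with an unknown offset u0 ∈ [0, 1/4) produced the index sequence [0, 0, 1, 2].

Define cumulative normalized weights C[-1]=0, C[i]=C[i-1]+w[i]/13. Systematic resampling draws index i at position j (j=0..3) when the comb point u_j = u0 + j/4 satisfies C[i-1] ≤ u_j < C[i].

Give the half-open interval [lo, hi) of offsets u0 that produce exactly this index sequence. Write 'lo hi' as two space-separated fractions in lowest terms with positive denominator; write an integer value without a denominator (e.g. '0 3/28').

C = [5/13, 10/13, 1, 1]
j=0 picked index 0: u0 ∈ [0, 5/13)
j=1 picked index 0: u0 ∈ [-1/4, 7/52)
j=2 picked index 1: u0 ∈ [-3/26, 7/26)
j=3 picked index 2: u0 ∈ [1/52, 1/4)
intersection: [1/52, 7/52)

1/52 7/52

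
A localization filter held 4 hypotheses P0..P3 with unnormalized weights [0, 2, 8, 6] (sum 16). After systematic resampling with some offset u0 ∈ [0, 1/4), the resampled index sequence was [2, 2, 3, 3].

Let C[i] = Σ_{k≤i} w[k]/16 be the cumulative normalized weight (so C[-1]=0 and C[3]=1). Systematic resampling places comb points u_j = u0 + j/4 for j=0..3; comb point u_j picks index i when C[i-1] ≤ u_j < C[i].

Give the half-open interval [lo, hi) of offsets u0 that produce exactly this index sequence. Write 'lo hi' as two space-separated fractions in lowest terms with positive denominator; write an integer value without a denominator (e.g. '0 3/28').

C = [0, 1/8, 5/8, 1]
j=0 picked index 2: u0 ∈ [1/8, 5/8)
j=1 picked index 2: u0 ∈ [-1/8, 3/8)
j=2 picked index 3: u0 ∈ [1/8, 1/2)
j=3 picked index 3: u0 ∈ [-1/8, 1/4)
intersection: [1/8, 1/4)

1/8 1/4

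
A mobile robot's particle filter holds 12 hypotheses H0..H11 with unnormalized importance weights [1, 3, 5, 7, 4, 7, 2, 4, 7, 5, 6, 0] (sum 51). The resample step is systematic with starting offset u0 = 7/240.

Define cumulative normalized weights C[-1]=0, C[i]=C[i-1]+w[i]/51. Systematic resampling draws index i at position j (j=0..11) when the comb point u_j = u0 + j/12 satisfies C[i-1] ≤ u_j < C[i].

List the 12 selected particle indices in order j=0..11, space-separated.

C = [1/51, 4/51, 3/17, 16/51, 20/51, 9/17, 29/51, 11/17, 40/51, 15/17, 1, 1]
j=0: u_0=7/240 ∈ [1/51, 4/51) → index 1
j=1: u_1=9/80 ∈ [4/51, 3/17) → index 2
j=2: u_2=47/240 ∈ [3/17, 16/51) → index 3
j=3: u_3=67/240 ∈ [3/17, 16/51) → index 3
j=4: u_4=29/80 ∈ [16/51, 20/51) → index 4
j=5: u_5=107/240 ∈ [20/51, 9/17) → index 5
j=6: u_6=127/240 ∈ [20/51, 9/17) → index 5
j=7: u_7=49/80 ∈ [29/51, 11/17) → index 7
j=8: u_8=167/240 ∈ [11/17, 40/51) → index 8
j=9: u_9=187/240 ∈ [11/17, 40/51) → index 8
j=10: u_10=69/80 ∈ [40/51, 15/17) → index 9
j=11: u_11=227/240 ∈ [15/17, 1) → index 10

1 2 3 3 4 5 5 7 8 8 9 10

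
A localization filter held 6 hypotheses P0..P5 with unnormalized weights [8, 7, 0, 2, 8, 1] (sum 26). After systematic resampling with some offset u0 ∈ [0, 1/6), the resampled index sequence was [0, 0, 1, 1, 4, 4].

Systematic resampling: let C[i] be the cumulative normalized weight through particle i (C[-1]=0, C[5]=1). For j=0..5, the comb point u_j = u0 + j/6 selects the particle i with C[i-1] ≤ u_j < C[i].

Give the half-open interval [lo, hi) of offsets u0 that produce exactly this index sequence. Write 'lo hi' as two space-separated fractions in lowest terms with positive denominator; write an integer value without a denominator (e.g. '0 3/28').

0 1/13

C = [4/13, 15/26, 15/26, 17/26, 25/26, 1]
j=0 picked index 0: u0 ∈ [0, 4/13)
j=1 picked index 0: u0 ∈ [-1/6, 11/78)
j=2 picked index 1: u0 ∈ [-1/39, 19/78)
j=3 picked index 1: u0 ∈ [-5/26, 1/13)
j=4 picked index 4: u0 ∈ [-1/78, 23/78)
j=5 picked index 4: u0 ∈ [-7/39, 5/39)
intersection: [0, 1/13)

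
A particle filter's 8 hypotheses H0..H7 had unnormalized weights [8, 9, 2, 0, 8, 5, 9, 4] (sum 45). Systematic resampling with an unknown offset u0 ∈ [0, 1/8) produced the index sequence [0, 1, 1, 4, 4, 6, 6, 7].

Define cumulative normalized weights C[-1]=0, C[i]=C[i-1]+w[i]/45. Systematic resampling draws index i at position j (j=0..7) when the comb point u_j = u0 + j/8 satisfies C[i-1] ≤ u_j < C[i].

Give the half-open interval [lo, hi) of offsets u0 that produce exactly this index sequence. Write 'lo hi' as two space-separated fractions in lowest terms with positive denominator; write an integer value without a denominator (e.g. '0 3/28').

C = [8/45, 17/45, 19/45, 19/45, 3/5, 32/45, 41/45, 1]
j=0 picked index 0: u0 ∈ [0, 8/45)
j=1 picked index 1: u0 ∈ [19/360, 91/360)
j=2 picked index 1: u0 ∈ [-13/180, 23/180)
j=3 picked index 4: u0 ∈ [17/360, 9/40)
j=4 picked index 4: u0 ∈ [-7/90, 1/10)
j=5 picked index 6: u0 ∈ [31/360, 103/360)
j=6 picked index 6: u0 ∈ [-7/180, 29/180)
j=7 picked index 7: u0 ∈ [13/360, 1/8)
intersection: [31/360, 1/10)

31/360 1/10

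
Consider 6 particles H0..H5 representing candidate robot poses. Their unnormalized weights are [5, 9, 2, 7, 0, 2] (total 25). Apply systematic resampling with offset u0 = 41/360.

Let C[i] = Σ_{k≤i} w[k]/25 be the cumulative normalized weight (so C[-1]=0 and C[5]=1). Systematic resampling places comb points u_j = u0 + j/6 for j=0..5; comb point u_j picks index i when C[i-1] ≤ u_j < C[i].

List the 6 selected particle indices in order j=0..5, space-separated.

0 1 1 2 3 5

C = [1/5, 14/25, 16/25, 23/25, 23/25, 1]
j=0: u_0=41/360 ∈ [0, 1/5) → index 0
j=1: u_1=101/360 ∈ [1/5, 14/25) → index 1
j=2: u_2=161/360 ∈ [1/5, 14/25) → index 1
j=3: u_3=221/360 ∈ [14/25, 16/25) → index 2
j=4: u_4=281/360 ∈ [16/25, 23/25) → index 3
j=5: u_5=341/360 ∈ [23/25, 1) → index 5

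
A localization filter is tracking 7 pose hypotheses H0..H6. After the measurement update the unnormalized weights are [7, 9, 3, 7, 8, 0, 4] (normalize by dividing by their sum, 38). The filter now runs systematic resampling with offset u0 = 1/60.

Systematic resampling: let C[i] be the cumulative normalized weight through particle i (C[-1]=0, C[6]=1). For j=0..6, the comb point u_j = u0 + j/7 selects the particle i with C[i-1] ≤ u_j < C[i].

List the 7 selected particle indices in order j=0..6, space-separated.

0 0 1 2 3 4 4

C = [7/38, 8/19, 1/2, 13/19, 17/19, 17/19, 1]
j=0: u_0=1/60 ∈ [0, 7/38) → index 0
j=1: u_1=67/420 ∈ [0, 7/38) → index 0
j=2: u_2=127/420 ∈ [7/38, 8/19) → index 1
j=3: u_3=187/420 ∈ [8/19, 1/2) → index 2
j=4: u_4=247/420 ∈ [1/2, 13/19) → index 3
j=5: u_5=307/420 ∈ [13/19, 17/19) → index 4
j=6: u_6=367/420 ∈ [13/19, 17/19) → index 4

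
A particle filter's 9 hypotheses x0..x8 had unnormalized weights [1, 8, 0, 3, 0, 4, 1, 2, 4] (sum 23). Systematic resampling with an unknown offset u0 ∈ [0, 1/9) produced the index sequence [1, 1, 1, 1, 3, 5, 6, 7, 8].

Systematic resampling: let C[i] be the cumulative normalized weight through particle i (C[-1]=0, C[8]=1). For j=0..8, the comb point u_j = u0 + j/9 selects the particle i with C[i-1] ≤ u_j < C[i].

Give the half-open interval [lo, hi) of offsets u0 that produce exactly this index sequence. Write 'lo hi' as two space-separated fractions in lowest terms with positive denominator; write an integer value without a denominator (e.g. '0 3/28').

1/23 10/207

C = [1/23, 9/23, 9/23, 12/23, 12/23, 16/23, 17/23, 19/23, 1]
j=0 picked index 1: u0 ∈ [1/23, 9/23)
j=1 picked index 1: u0 ∈ [-14/207, 58/207)
j=2 picked index 1: u0 ∈ [-37/207, 35/207)
j=3 picked index 1: u0 ∈ [-20/69, 4/69)
j=4 picked index 3: u0 ∈ [-11/207, 16/207)
j=5 picked index 5: u0 ∈ [-7/207, 29/207)
j=6 picked index 6: u0 ∈ [2/69, 5/69)
j=7 picked index 7: u0 ∈ [-8/207, 10/207)
j=8 picked index 8: u0 ∈ [-13/207, 1/9)
intersection: [1/23, 10/207)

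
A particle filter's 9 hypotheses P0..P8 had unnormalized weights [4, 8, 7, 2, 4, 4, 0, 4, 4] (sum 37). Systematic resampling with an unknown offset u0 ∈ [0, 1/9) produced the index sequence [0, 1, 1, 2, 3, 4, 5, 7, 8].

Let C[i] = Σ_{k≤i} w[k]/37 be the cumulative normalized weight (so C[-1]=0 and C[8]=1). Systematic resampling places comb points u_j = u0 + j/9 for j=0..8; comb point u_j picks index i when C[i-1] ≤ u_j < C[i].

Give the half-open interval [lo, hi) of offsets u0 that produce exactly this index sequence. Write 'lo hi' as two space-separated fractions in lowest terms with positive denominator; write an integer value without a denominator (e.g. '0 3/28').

23/333 34/333

C = [4/37, 12/37, 19/37, 21/37, 25/37, 29/37, 29/37, 33/37, 1]
j=0 picked index 0: u0 ∈ [0, 4/37)
j=1 picked index 1: u0 ∈ [-1/333, 71/333)
j=2 picked index 1: u0 ∈ [-38/333, 34/333)
j=3 picked index 2: u0 ∈ [-1/111, 20/111)
j=4 picked index 3: u0 ∈ [23/333, 41/333)
j=5 picked index 4: u0 ∈ [4/333, 40/333)
j=6 picked index 5: u0 ∈ [1/111, 13/111)
j=7 picked index 7: u0 ∈ [2/333, 38/333)
j=8 picked index 8: u0 ∈ [1/333, 1/9)
intersection: [23/333, 34/333)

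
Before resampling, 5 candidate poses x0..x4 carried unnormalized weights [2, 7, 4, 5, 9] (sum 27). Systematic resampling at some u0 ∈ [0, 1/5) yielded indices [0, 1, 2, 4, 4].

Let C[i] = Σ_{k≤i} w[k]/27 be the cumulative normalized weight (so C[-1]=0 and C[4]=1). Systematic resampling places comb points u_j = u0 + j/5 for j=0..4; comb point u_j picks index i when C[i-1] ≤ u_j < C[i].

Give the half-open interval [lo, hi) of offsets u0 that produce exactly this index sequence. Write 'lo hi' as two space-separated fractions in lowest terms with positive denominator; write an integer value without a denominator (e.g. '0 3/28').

C = [2/27, 1/3, 13/27, 2/3, 1]
j=0 picked index 0: u0 ∈ [0, 2/27)
j=1 picked index 1: u0 ∈ [-17/135, 2/15)
j=2 picked index 2: u0 ∈ [-1/15, 11/135)
j=3 picked index 4: u0 ∈ [1/15, 2/5)
j=4 picked index 4: u0 ∈ [-2/15, 1/5)
intersection: [1/15, 2/27)

1/15 2/27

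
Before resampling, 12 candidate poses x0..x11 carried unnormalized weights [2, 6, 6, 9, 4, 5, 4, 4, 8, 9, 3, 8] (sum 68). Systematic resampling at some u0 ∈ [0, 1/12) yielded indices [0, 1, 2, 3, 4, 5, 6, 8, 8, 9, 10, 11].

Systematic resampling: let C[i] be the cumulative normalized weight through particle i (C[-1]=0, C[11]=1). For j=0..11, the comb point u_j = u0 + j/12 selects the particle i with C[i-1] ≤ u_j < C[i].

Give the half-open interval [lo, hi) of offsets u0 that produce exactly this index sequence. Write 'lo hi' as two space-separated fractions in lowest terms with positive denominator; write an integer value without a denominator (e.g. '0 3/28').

1/204 1/34

C = [1/34, 2/17, 7/34, 23/68, 27/68, 8/17, 9/17, 10/17, 12/17, 57/68, 15/17, 1]
j=0 picked index 0: u0 ∈ [0, 1/34)
j=1 picked index 1: u0 ∈ [-11/204, 7/204)
j=2 picked index 2: u0 ∈ [-5/102, 2/51)
j=3 picked index 3: u0 ∈ [-3/68, 3/34)
j=4 picked index 4: u0 ∈ [1/204, 13/204)
j=5 picked index 5: u0 ∈ [-1/51, 11/204)
j=6 picked index 6: u0 ∈ [-1/34, 1/34)
j=7 picked index 8: u0 ∈ [1/204, 25/204)
j=8 picked index 8: u0 ∈ [-4/51, 2/51)
j=9 picked index 9: u0 ∈ [-3/68, 3/34)
j=10 picked index 10: u0 ∈ [1/204, 5/102)
j=11 picked index 11: u0 ∈ [-7/204, 1/12)
intersection: [1/204, 1/34)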